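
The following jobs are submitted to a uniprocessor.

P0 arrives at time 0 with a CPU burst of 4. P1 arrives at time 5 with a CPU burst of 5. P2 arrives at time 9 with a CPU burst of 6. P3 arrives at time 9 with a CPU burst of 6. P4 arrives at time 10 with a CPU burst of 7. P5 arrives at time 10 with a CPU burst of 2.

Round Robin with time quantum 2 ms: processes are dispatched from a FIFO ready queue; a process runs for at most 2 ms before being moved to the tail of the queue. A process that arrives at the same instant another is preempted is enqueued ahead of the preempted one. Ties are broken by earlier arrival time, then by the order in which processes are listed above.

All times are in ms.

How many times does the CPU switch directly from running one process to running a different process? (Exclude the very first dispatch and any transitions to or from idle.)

Timeline: | P0 0-4 | idle 4-5 | P1 5-9 | P2 9-11 | P3 11-13 | P1 13-14 | P4 14-16 | P5 16-18 | P2 18-20 | P3 20-22 | P4 22-24 | P2 24-26 | P3 26-28 | P4 28-31 |
Completion: P0=4  P1=14  P2=26  P3=28  P4=31  P5=18

11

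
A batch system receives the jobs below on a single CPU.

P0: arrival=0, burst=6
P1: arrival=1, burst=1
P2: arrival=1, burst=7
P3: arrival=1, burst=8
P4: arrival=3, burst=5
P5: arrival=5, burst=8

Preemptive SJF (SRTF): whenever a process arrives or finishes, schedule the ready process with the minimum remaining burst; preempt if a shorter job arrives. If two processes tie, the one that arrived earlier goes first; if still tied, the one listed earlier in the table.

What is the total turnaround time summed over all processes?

91

Schedule: | P0 0-1 | P1 1-2 | P0 2-7 | P4 7-12 | P2 12-19 | P3 19-27 | P5 27-35 |
Completion: P0=7  P1=2  P2=19  P3=27  P4=12  P5=35
Turnaround = completion − arrival: P0=7, P1=1, P2=18, P3=26, P4=9, P5=30
Total turnaround = 7 + 1 + 18 + 26 + 9 + 30 = 91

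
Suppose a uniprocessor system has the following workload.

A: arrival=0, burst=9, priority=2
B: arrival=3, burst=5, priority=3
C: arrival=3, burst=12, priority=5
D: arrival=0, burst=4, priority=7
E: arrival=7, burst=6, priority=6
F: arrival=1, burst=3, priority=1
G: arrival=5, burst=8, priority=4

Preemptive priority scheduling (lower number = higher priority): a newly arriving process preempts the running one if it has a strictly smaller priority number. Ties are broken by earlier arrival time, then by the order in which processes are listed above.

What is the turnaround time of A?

12

Gantt: | A 0-1 | F 1-4 | A 4-12 | B 12-17 | G 17-25 | C 25-37 | E 37-43 | D 43-47 |
Completion: A=12  B=17  C=37  D=47  E=43  F=4  G=25
Turnaround(A) = completion − arrival = 12 − 0 = 12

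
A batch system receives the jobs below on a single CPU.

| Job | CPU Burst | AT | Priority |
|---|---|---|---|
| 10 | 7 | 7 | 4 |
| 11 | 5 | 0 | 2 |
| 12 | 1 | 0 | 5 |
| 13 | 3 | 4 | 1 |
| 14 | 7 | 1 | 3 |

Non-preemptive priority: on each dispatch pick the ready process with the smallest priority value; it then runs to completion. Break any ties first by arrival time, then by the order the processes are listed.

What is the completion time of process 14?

15

Gantt: | 11 0-5 | 13 5-8 | 14 8-15 | 10 15-22 | 12 22-23 |
Completion: 10=22  11=5  12=23  13=8  14=15
Turnaround (C−A): 10=15  11=5  12=23  13=4  14=14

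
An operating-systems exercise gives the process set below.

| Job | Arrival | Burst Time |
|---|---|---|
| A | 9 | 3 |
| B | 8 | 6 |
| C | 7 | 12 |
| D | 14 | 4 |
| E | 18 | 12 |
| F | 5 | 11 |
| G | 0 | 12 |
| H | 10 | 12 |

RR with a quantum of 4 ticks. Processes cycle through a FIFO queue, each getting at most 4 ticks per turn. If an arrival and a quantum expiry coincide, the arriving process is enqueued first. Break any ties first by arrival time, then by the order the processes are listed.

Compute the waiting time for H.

46

Gantt: | G 0-8 | F 8-12 | C 12-16 | B 16-20 | G 20-24 | A 24-27 | H 27-31 | F 31-35 | D 35-39 | C 39-43 | E 43-47 | B 47-49 | H 49-53 | F 53-56 | C 56-60 | E 60-64 | H 64-68 | E 68-72 |
Completion: A=27  B=49  C=60  D=39  E=72  F=56  G=24  H=68
Turnaround (C−A): A=18  B=41  C=53  D=25  E=54  F=51  G=24  H=58
Waiting(H) = turnaround − burst = 58 − 12 = 46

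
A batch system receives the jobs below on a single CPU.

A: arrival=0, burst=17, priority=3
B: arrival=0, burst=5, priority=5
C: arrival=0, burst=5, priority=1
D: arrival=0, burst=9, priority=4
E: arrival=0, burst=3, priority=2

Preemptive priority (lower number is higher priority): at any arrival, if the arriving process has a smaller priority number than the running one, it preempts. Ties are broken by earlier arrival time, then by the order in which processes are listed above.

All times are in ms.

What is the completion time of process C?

Schedule: | C 0-5 | E 5-8 | A 8-25 | D 25-34 | B 34-39 |
Completion: A=25  B=39  C=5  D=34  E=8
Turnaround (C−A): A=25  B=39  C=5  D=34  E=8

5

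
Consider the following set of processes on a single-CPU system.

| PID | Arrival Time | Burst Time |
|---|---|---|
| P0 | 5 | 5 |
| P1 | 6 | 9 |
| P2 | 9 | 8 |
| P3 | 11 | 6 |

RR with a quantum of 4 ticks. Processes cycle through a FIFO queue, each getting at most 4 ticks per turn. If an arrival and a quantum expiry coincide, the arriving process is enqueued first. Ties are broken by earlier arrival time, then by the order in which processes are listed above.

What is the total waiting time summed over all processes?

54

Schedule: | idle 0-5 | P0 5-9 | P1 9-13 | P2 13-17 | P0 17-18 | P3 18-22 | P1 22-26 | P2 26-30 | P3 30-32 | P1 32-33 |
Completion: P0=18  P1=33  P2=30  P3=32
Waiting = turnaround − burst: P0=8, P1=18, P2=13, P3=15
Total waiting = 8 + 18 + 13 + 15 = 54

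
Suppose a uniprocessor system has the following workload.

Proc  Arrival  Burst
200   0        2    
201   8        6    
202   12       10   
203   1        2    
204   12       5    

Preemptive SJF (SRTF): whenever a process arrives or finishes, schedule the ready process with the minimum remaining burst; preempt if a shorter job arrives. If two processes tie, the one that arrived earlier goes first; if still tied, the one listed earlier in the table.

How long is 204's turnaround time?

Schedule: | 200 0-2 | 203 2-4 | idle 4-8 | 201 8-14 | 204 14-19 | 202 19-29 |
Completion: 200=2  201=14  202=29  203=4  204=19
Turnaround(204) = completion − arrival = 19 − 12 = 7

7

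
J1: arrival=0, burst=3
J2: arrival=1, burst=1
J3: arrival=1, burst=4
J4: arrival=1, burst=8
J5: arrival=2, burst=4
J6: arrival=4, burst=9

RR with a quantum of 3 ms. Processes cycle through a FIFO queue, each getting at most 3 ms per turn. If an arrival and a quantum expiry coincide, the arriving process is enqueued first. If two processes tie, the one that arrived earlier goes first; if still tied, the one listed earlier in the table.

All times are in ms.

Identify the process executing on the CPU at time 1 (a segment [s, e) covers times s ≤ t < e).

Timeline: | J1 0-3 | J2 3-4 | J3 4-7 | J4 7-10 | J5 10-13 | J6 13-16 | J3 16-17 | J4 17-20 | J5 20-21 | J6 21-24 | J4 24-26 | J6 26-29 |
Completion: J1=3  J2=4  J3=17  J4=26  J5=21  J6=29

J1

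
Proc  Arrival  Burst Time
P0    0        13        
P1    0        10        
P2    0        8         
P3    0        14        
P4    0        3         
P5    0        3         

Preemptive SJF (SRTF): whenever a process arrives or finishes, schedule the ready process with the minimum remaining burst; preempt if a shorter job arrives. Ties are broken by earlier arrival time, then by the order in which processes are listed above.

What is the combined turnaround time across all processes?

Timeline: | P4 0-3 | P5 3-6 | P2 6-14 | P1 14-24 | P0 24-37 | P3 37-51 |
Completion: P0=37  P1=24  P2=14  P3=51  P4=3  P5=6
Turnaround (C−A): P0=37  P1=24  P2=14  P3=51  P4=3  P5=6
Turnaround = completion − arrival: P0=37, P1=24, P2=14, P3=51, P4=3, P5=6
Total turnaround = 37 + 24 + 14 + 51 + 3 + 6 = 135

135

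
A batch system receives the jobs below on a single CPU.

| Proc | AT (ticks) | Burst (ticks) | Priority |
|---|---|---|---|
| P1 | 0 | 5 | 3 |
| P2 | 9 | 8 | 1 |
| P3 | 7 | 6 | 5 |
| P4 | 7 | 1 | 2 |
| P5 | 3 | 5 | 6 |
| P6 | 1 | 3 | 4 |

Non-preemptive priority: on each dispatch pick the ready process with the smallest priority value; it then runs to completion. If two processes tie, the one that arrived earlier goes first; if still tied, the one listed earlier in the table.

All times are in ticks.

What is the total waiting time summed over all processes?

Schedule: | P1 0-5 | P6 5-8 | P4 8-9 | P2 9-17 | P3 17-23 | P5 23-28 |
Completion: P1=5  P2=17  P3=23  P4=9  P5=28  P6=8
Waiting = turnaround − burst: P1=0, P2=0, P3=10, P4=1, P5=20, P6=4
Total waiting = 0 + 0 + 10 + 1 + 20 + 4 = 35

35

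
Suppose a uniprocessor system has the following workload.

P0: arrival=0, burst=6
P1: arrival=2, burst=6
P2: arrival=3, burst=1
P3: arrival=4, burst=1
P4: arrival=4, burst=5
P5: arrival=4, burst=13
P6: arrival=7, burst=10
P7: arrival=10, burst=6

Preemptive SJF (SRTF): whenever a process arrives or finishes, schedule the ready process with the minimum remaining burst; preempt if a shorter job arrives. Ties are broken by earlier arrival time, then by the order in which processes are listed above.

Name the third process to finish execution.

Schedule: | P0 0-3 | P2 3-4 | P3 4-5 | P0 5-8 | P4 8-13 | P1 13-19 | P7 19-25 | P6 25-35 | P5 35-48 |
Completion: P0=8  P1=19  P2=4  P3=5  P4=13  P5=48  P6=35  P7=25
Turnaround (C−A): P0=8  P1=17  P2=1  P3=1  P4=9  P5=44  P6=28  P7=15
Finish order: P2 → P3 → P0 → P4 → P1 → P7 → P6 → P5

P0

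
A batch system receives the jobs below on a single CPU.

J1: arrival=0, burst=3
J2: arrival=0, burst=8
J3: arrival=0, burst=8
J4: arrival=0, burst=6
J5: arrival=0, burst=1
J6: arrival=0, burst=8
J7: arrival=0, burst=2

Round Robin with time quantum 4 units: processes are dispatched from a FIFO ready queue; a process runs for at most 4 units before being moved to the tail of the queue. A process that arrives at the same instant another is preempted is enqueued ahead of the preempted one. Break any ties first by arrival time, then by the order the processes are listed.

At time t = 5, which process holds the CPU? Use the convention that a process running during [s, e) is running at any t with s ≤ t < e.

Timeline: | J1 0-3 | J2 3-7 | J3 7-11 | J4 11-15 | J5 15-16 | J6 16-20 | J7 20-22 | J2 22-26 | J3 26-30 | J4 30-32 | J6 32-36 |
Completion: J1=3  J2=26  J3=30  J4=32  J5=16  J6=36  J7=22

J2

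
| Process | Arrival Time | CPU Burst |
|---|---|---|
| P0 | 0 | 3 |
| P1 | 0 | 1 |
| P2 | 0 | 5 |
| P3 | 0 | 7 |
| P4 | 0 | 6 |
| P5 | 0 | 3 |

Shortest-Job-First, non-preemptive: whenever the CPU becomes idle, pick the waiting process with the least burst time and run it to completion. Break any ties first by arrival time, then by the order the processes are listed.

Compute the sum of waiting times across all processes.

Timeline: | P1 0-1 | P0 1-4 | P5 4-7 | P2 7-12 | P4 12-18 | P3 18-25 |
Completion: P0=4  P1=1  P2=12  P3=25  P4=18  P5=7
Turnaround (C−A): P0=4  P1=1  P2=12  P3=25  P4=18  P5=7
Waiting = turnaround − burst: P0=1, P1=0, P2=7, P3=18, P4=12, P5=4
Total waiting = 1 + 0 + 7 + 18 + 12 + 4 = 42

42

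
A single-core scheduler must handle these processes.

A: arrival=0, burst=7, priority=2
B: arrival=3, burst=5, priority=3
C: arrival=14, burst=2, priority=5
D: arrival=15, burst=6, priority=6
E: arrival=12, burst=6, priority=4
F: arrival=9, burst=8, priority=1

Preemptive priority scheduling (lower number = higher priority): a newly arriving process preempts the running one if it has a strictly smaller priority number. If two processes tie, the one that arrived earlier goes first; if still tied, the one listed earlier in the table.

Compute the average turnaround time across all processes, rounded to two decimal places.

13.17

Gantt: | A 0-7 | B 7-9 | F 9-17 | B 17-20 | E 20-26 | C 26-28 | D 28-34 |
Completion: A=7  B=20  C=28  D=34  E=26  F=17
Turnaround (C−A): A=7  B=17  C=14  D=19  E=14  F=8
Turnaround times: A=7, B=17, C=14, D=19, E=14, F=8
Average turnaround = (7+17+14+19+14+8) / 6 = 79/6 = 13.17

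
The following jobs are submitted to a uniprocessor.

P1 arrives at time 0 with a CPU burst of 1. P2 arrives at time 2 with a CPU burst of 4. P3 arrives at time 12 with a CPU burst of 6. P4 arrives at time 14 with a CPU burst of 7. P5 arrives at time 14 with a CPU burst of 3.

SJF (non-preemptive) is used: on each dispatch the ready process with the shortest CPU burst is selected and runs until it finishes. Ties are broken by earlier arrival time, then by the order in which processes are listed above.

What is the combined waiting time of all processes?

11

Timeline: | P1 0-1 | idle 1-2 | P2 2-6 | idle 6-12 | P3 12-18 | P5 18-21 | P4 21-28 |
Completion: P1=1  P2=6  P3=18  P4=28  P5=21
Waiting = turnaround − burst: P1=0, P2=0, P3=0, P4=7, P5=4
Total waiting = 0 + 0 + 0 + 7 + 4 = 11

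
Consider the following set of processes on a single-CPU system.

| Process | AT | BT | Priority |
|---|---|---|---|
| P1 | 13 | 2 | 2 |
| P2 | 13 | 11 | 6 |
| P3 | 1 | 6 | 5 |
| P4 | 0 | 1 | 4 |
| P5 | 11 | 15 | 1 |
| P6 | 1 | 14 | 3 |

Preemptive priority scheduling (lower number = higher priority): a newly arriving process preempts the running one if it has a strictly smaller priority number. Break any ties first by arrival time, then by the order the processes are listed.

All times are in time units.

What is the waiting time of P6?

Gantt: | P4 0-1 | P6 1-11 | P5 11-26 | P1 26-28 | P6 28-32 | P3 32-38 | P2 38-49 |
Completion: P1=28  P2=49  P3=38  P4=1  P5=26  P6=32
Waiting(P6) = turnaround − burst = 31 − 14 = 17

17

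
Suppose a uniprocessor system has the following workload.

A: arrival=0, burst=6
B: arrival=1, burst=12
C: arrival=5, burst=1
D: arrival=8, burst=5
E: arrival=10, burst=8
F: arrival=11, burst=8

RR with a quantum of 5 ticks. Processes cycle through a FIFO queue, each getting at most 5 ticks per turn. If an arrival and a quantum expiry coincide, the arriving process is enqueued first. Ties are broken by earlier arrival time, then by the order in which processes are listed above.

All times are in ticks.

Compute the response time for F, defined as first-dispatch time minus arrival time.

16

Gantt: | A 0-5 | B 5-10 | C 10-11 | A 11-12 | D 12-17 | E 17-22 | B 22-27 | F 27-32 | E 32-35 | B 35-37 | F 37-40 |
Completion: A=12  B=37  C=11  D=17  E=35  F=40
Response(F) = first start − arrival = 27 − 11 = 16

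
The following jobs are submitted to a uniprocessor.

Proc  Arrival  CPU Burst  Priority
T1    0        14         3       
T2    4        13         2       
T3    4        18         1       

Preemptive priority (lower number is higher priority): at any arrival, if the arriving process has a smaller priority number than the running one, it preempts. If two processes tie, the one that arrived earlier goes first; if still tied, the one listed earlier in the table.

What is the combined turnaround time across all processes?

Gantt: | T1 0-4 | T3 4-22 | T2 22-35 | T1 35-45 |
Completion: T1=45  T2=35  T3=22
Turnaround (C−A): T1=45  T2=31  T3=18
Turnaround = completion − arrival: T1=45, T2=31, T3=18
Total turnaround = 45 + 31 + 18 = 94

94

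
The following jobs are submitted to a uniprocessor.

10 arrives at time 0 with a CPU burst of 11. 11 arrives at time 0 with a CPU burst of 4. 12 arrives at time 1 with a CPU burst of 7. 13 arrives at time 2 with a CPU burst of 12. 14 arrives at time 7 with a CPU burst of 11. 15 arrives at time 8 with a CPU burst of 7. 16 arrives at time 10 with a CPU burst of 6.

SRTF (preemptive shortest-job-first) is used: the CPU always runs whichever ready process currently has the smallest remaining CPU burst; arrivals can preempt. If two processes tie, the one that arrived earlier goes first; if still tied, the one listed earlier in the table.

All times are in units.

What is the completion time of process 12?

11

Schedule: | 11 0-4 | 12 4-11 | 16 11-17 | 15 17-24 | 10 24-35 | 14 35-46 | 13 46-58 |
Completion: 10=35  11=4  12=11  13=58  14=46  15=24  16=17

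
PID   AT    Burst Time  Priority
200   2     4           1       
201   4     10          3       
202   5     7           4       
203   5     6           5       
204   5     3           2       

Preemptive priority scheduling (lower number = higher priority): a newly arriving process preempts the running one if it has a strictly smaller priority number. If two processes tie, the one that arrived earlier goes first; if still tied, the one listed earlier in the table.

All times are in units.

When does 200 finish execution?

Schedule: | idle 0-2 | 200 2-6 | 204 6-9 | 201 9-19 | 202 19-26 | 203 26-32 |
Completion: 200=6  201=19  202=26  203=32  204=9
Turnaround (C−A): 200=4  201=15  202=21  203=27  204=4

6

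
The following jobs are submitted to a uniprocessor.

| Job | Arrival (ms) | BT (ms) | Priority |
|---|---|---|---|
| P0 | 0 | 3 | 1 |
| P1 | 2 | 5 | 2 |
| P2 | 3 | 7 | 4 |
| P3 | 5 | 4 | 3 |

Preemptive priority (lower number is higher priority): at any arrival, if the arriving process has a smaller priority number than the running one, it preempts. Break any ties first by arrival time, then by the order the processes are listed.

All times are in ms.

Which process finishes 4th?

P2

Gantt: | P0 0-3 | P1 3-8 | P3 8-12 | P2 12-19 |
Completion: P0=3  P1=8  P2=19  P3=12
Turnaround (C−A): P0=3  P1=6  P2=16  P3=7
Finish order: P0 → P1 → P3 → P2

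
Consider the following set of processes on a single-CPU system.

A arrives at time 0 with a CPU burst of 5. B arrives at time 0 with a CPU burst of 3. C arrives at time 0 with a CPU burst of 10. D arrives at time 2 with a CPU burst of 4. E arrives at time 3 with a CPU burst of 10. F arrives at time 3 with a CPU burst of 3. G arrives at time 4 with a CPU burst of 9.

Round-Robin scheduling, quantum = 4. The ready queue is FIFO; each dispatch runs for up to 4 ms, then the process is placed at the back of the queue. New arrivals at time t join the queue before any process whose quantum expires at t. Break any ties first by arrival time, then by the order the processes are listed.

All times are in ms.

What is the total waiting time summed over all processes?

143

Gantt: | A 0-4 | B 4-7 | C 7-11 | D 11-15 | E 15-19 | F 19-22 | G 22-26 | A 26-27 | C 27-31 | E 31-35 | G 35-39 | C 39-41 | E 41-43 | G 43-44 |
Completion: A=27  B=7  C=41  D=15  E=43  F=22  G=44
Turnaround (C−A): A=27  B=7  C=41  D=13  E=40  F=19  G=40
Waiting = turnaround − burst: A=22, B=4, C=31, D=9, E=30, F=16, G=31
Total waiting = 22 + 4 + 31 + 9 + 30 + 16 + 31 = 143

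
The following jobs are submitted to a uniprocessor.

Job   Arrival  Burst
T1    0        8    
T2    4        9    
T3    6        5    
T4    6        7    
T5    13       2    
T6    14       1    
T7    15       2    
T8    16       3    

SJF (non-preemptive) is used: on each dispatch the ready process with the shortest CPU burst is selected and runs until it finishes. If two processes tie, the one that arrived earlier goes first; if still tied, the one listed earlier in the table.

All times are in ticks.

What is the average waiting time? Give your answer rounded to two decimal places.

Gantt: | T1 0-8 | T3 8-13 | T5 13-15 | T6 15-16 | T7 16-18 | T8 18-21 | T4 21-28 | T2 28-37 |
Completion: T1=8  T2=37  T3=13  T4=28  T5=15  T6=16  T7=18  T8=21
Turnaround (C−A): T1=8  T2=33  T3=7  T4=22  T5=2  T6=2  T7=3  T8=5
Waiting times: T1=0, T2=24, T3=2, T4=15, T5=0, T6=1, T7=1, T8=2
Average waiting = (0+24+2+15+0+1+1+2) / 8 = 45/8 = 5.63

5.63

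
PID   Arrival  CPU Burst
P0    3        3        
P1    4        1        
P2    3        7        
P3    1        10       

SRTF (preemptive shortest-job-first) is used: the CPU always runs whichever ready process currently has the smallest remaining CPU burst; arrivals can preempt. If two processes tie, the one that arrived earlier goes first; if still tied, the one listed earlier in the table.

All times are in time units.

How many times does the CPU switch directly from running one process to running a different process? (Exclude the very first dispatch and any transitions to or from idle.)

5

Timeline: | idle 0-1 | P3 1-3 | P0 3-4 | P1 4-5 | P0 5-7 | P2 7-14 | P3 14-22 |
Completion: P0=7  P1=5  P2=14  P3=22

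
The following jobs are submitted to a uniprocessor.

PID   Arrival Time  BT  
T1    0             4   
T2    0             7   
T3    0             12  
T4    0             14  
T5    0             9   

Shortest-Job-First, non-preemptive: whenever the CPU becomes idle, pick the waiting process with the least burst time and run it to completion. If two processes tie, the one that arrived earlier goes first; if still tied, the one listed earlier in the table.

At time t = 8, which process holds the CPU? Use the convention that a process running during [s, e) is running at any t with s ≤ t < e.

Schedule: | T1 0-4 | T2 4-11 | T5 11-20 | T3 20-32 | T4 32-46 |
Completion: T1=4  T2=11  T3=32  T4=46  T5=20

T2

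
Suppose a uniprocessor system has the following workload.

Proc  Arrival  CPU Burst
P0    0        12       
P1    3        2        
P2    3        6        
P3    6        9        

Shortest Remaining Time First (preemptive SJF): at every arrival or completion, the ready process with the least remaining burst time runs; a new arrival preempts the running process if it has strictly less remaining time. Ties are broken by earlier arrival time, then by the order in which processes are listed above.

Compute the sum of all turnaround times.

53

Timeline: | P0 0-3 | P1 3-5 | P2 5-11 | P0 11-20 | P3 20-29 |
Completion: P0=20  P1=5  P2=11  P3=29
Turnaround = completion − arrival: P0=20, P1=2, P2=8, P3=23
Total turnaround = 20 + 2 + 8 + 23 = 53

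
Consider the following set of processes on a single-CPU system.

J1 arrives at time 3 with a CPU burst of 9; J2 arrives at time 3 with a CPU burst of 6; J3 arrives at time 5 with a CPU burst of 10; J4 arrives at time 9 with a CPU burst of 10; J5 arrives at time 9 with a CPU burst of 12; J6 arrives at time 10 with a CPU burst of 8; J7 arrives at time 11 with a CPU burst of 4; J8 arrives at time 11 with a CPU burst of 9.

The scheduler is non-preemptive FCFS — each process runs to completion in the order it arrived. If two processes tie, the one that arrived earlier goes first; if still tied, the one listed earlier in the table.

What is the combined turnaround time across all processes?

276

Gantt: | idle 0-3 | J1 3-12 | J2 12-18 | J3 18-28 | J4 28-38 | J5 38-50 | J6 50-58 | J7 58-62 | J8 62-71 |
Completion: J1=12  J2=18  J3=28  J4=38  J5=50  J6=58  J7=62  J8=71
Turnaround (C−A): J1=9  J2=15  J3=23  J4=29  J5=41  J6=48  J7=51  J8=60
Turnaround = completion − arrival: J1=9, J2=15, J3=23, J4=29, J5=41, J6=48, J7=51, J8=60
Total turnaround = 9 + 15 + 23 + 29 + 41 + 48 + 51 + 60 = 276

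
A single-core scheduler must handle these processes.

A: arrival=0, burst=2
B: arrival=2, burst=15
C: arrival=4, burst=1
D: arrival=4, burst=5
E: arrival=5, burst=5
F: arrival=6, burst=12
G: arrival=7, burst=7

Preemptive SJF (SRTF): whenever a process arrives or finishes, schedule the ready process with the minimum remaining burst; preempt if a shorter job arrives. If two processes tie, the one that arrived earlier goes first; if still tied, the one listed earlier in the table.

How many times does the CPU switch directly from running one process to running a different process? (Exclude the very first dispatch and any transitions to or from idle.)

Timeline: | A 0-2 | B 2-4 | C 4-5 | D 5-10 | E 10-15 | G 15-22 | F 22-34 | B 34-47 |
Completion: A=2  B=47  C=5  D=10  E=15  F=34  G=22
Turnaround (C−A): A=2  B=45  C=1  D=6  E=10  F=28  G=15

7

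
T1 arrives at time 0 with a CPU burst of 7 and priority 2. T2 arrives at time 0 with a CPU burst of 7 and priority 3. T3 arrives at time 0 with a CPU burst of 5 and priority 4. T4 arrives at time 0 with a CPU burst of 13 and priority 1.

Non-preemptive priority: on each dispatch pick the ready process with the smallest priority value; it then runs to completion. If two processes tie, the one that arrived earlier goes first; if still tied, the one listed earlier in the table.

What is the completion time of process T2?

Timeline: | T4 0-13 | T1 13-20 | T2 20-27 | T3 27-32 |
Completion: T1=20  T2=27  T3=32  T4=13

27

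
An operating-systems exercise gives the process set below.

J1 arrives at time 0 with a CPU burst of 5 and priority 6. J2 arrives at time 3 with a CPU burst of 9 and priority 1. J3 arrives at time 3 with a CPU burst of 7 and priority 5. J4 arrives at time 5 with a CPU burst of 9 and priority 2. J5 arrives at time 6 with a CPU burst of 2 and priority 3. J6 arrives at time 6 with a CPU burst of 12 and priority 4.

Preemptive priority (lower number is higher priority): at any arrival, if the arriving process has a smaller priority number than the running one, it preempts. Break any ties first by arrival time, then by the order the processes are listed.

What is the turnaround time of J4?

16

Timeline: | J1 0-3 | J2 3-12 | J4 12-21 | J5 21-23 | J6 23-35 | J3 35-42 | J1 42-44 |
Completion: J1=44  J2=12  J3=42  J4=21  J5=23  J6=35
Turnaround(J4) = completion − arrival = 21 − 5 = 16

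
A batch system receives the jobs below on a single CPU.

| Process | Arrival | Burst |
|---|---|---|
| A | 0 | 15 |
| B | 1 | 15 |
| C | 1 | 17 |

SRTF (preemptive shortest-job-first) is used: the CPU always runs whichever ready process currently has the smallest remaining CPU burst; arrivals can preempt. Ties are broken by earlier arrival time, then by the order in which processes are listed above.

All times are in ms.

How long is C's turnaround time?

Timeline: | A 0-15 | B 15-30 | C 30-47 |
Completion: A=15  B=30  C=47
Turnaround(C) = completion − arrival = 47 − 1 = 46

46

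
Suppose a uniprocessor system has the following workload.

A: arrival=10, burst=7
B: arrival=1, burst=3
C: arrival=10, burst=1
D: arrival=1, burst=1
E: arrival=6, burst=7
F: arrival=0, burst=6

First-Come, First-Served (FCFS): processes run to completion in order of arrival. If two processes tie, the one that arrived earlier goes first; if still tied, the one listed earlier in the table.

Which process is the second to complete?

B

Schedule: | F 0-6 | B 6-9 | D 9-10 | E 10-17 | A 17-24 | C 24-25 |
Completion: A=24  B=9  C=25  D=10  E=17  F=6
Turnaround (C−A): A=14  B=8  C=15  D=9  E=11  F=6
Finish order: F → B → D → E → A → C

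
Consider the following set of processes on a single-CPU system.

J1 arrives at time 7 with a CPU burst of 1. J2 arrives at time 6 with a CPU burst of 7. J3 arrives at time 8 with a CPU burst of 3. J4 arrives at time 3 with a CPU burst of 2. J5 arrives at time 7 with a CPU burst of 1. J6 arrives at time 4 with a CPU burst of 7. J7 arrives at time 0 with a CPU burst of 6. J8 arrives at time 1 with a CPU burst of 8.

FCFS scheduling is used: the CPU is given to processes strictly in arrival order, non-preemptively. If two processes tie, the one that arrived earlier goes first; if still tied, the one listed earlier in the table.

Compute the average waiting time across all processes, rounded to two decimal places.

14.50

Timeline: | J7 0-6 | J8 6-14 | J4 14-16 | J6 16-23 | J2 23-30 | J1 30-31 | J5 31-32 | J3 32-35 |
Completion: J1=31  J2=30  J3=35  J4=16  J5=32  J6=23  J7=6  J8=14
Waiting times: J1=23, J2=17, J3=24, J4=11, J5=24, J6=12, J7=0, J8=5
Average waiting = (23+17+24+11+24+12+0+5) / 8 = 116/8 = 14.50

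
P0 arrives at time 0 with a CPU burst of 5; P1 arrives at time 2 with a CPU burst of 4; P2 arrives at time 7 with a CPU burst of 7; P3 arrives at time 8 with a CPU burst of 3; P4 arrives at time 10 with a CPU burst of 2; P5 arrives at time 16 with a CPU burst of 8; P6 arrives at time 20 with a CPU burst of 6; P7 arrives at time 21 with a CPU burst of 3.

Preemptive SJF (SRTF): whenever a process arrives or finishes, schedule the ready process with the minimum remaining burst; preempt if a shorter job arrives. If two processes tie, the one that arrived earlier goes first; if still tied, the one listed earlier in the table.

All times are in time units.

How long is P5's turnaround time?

22

Timeline: | P0 0-5 | P1 5-9 | P3 9-12 | P4 12-14 | P2 14-21 | P7 21-24 | P6 24-30 | P5 30-38 |
Completion: P0=5  P1=9  P2=21  P3=12  P4=14  P5=38  P6=30  P7=24
Turnaround (C−A): P0=5  P1=7  P2=14  P3=4  P4=4  P5=22  P6=10  P7=3
Turnaround(P5) = completion − arrival = 38 − 16 = 22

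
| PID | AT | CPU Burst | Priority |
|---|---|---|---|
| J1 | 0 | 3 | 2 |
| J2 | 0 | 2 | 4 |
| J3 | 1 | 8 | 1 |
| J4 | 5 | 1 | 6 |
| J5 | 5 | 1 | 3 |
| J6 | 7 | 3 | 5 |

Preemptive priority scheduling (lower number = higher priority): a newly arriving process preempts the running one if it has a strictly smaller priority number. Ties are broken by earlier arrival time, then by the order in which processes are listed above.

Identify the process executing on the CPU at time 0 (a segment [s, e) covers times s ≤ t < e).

J1

Timeline: | J1 0-1 | J3 1-9 | J1 9-11 | J5 11-12 | J2 12-14 | J6 14-17 | J4 17-18 |
Completion: J1=11  J2=14  J3=9  J4=18  J5=12  J6=17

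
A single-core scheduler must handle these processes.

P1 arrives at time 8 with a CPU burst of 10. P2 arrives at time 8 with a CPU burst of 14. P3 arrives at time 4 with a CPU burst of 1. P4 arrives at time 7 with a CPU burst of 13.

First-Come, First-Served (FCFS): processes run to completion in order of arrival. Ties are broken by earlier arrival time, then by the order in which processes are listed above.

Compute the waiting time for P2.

22

Timeline: | idle 0-4 | P3 4-5 | idle 5-7 | P4 7-20 | P1 20-30 | P2 30-44 |
Completion: P1=30  P2=44  P3=5  P4=20
Turnaround (C−A): P1=22  P2=36  P3=1  P4=13
Waiting(P2) = turnaround − burst = 36 − 14 = 22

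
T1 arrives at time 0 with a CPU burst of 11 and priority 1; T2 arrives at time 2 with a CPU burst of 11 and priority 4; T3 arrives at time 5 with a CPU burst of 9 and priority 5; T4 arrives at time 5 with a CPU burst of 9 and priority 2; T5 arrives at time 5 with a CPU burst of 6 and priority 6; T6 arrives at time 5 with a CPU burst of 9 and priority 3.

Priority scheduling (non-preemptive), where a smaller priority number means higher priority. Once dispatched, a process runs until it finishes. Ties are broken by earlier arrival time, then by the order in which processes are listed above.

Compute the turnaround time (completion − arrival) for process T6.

24

Timeline: | T1 0-11 | T4 11-20 | T6 20-29 | T2 29-40 | T3 40-49 | T5 49-55 |
Completion: T1=11  T2=40  T3=49  T4=20  T5=55  T6=29
Turnaround (C−A): T1=11  T2=38  T3=44  T4=15  T5=50  T6=24
Turnaround(T6) = completion − arrival = 29 − 5 = 24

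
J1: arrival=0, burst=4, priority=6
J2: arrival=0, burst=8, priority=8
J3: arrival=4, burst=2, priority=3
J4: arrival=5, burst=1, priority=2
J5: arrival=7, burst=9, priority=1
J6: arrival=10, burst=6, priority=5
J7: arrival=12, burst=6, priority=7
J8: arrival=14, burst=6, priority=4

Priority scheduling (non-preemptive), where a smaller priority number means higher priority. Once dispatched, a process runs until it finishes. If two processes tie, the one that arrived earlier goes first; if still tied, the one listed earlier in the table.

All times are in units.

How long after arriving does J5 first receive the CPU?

0

Schedule: | J1 0-4 | J3 4-6 | J4 6-7 | J5 7-16 | J8 16-22 | J6 22-28 | J7 28-34 | J2 34-42 |
Completion: J1=4  J2=42  J3=6  J4=7  J5=16  J6=28  J7=34  J8=22
Turnaround (C−A): J1=4  J2=42  J3=2  J4=2  J5=9  J6=18  J7=22  J8=8
Response(J5) = first start − arrival = 7 − 7 = 0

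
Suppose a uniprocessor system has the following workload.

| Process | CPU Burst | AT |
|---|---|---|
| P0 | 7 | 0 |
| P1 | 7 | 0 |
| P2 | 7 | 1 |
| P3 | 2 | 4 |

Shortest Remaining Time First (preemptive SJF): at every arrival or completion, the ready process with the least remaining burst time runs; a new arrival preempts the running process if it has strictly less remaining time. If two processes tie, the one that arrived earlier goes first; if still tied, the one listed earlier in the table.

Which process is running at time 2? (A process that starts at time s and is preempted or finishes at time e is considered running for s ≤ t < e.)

Schedule: | P0 0-4 | P3 4-6 | P0 6-9 | P1 9-16 | P2 16-23 |
Completion: P0=9  P1=16  P2=23  P3=6

P0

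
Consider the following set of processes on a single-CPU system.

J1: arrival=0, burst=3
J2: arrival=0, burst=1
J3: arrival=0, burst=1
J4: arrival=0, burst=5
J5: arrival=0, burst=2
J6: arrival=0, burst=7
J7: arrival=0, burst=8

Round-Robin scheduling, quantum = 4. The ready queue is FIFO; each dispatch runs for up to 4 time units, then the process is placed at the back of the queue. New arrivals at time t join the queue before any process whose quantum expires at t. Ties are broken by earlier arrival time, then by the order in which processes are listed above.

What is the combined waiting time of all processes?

Gantt: | J1 0-3 | J2 3-4 | J3 4-5 | J4 5-9 | J5 9-11 | J6 11-15 | J7 15-19 | J4 19-20 | J6 20-23 | J7 23-27 |
Completion: J1=3  J2=4  J3=5  J4=20  J5=11  J6=23  J7=27
Turnaround (C−A): J1=3  J2=4  J3=5  J4=20  J5=11  J6=23  J7=27
Waiting = turnaround − burst: J1=0, J2=3, J3=4, J4=15, J5=9, J6=16, J7=19
Total waiting = 0 + 3 + 4 + 15 + 9 + 16 + 19 = 66

66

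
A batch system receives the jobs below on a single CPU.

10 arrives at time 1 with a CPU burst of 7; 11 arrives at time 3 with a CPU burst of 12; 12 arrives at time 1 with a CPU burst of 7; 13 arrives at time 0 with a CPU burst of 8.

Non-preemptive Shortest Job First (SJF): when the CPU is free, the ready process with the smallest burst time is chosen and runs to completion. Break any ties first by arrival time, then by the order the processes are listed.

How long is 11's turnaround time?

Timeline: | 13 0-8 | 10 8-15 | 12 15-22 | 11 22-34 |
Completion: 10=15  11=34  12=22  13=8
Turnaround (C−A): 10=14  11=31  12=21  13=8
Turnaround(11) = completion − arrival = 34 − 3 = 31

31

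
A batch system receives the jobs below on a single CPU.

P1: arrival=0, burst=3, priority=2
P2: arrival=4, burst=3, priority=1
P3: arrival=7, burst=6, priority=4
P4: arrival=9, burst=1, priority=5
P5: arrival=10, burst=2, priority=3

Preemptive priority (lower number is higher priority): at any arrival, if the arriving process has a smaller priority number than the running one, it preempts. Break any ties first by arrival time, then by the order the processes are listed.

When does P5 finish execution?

Gantt: | P1 0-3 | idle 3-4 | P2 4-7 | P3 7-10 | P5 10-12 | P3 12-15 | P4 15-16 |
Completion: P1=3  P2=7  P3=15  P4=16  P5=12

12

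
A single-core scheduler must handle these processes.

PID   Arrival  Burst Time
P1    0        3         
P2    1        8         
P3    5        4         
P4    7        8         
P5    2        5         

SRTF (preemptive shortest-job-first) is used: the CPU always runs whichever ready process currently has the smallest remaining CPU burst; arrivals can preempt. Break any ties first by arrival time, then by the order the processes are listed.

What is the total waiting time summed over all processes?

Timeline: | P1 0-3 | P5 3-8 | P3 8-12 | P2 12-20 | P4 20-28 |
Completion: P1=3  P2=20  P3=12  P4=28  P5=8
Turnaround (C−A): P1=3  P2=19  P3=7  P4=21  P5=6
Waiting = turnaround − burst: P1=0, P2=11, P3=3, P4=13, P5=1
Total waiting = 0 + 11 + 3 + 13 + 1 = 28

28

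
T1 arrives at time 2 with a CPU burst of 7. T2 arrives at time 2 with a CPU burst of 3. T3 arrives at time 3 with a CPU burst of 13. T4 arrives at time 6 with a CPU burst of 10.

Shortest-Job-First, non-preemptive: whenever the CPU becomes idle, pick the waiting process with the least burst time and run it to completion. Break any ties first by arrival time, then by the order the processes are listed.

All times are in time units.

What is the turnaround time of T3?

Gantt: | idle 0-2 | T2 2-5 | T1 5-12 | T4 12-22 | T3 22-35 |
Completion: T1=12  T2=5  T3=35  T4=22
Turnaround (C−A): T1=10  T2=3  T3=32  T4=16
Turnaround(T3) = completion − arrival = 35 − 3 = 32

32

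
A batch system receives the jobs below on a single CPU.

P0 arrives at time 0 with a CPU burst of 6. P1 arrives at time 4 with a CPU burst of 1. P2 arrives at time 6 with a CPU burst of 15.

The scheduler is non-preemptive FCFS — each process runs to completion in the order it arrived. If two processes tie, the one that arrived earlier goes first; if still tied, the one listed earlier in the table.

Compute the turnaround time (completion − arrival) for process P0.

6

Schedule: | P0 0-6 | P1 6-7 | P2 7-22 |
Completion: P0=6  P1=7  P2=22
Turnaround (C−A): P0=6  P1=3  P2=16
Turnaround(P0) = completion − arrival = 6 − 0 = 6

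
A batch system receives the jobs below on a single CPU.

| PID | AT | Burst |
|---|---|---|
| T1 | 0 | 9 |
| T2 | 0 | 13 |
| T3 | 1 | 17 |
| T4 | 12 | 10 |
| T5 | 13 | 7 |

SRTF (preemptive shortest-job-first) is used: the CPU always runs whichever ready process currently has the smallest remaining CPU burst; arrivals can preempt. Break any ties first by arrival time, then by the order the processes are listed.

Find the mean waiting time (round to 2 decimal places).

14.20

Gantt: | T1 0-9 | T2 9-13 | T5 13-20 | T2 20-29 | T4 29-39 | T3 39-56 |
Completion: T1=9  T2=29  T3=56  T4=39  T5=20
Waiting times: T1=0, T2=16, T3=38, T4=17, T5=0
Average waiting = (0+16+38+17+0) / 5 = 71/5 = 14.20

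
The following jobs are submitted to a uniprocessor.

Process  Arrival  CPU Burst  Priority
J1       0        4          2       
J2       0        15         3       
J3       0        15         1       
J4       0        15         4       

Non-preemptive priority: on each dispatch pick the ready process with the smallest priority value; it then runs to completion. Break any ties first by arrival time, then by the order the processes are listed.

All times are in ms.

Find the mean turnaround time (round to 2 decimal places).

Gantt: | J3 0-15 | J1 15-19 | J2 19-34 | J4 34-49 |
Completion: J1=19  J2=34  J3=15  J4=49
Turnaround times: J1=19, J2=34, J3=15, J4=49
Average turnaround = (19+34+15+49) / 4 = 117/4 = 29.25

29.25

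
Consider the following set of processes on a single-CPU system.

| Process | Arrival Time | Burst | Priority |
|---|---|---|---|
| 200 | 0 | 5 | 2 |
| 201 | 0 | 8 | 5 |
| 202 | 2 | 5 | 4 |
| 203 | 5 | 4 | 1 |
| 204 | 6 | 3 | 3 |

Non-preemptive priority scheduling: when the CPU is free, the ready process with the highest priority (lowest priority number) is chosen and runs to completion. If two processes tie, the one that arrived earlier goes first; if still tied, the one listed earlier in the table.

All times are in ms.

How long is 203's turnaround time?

Gantt: | 200 0-5 | 203 5-9 | 204 9-12 | 202 12-17 | 201 17-25 |
Completion: 200=5  201=25  202=17  203=9  204=12
Turnaround(203) = completion − arrival = 9 − 5 = 4

4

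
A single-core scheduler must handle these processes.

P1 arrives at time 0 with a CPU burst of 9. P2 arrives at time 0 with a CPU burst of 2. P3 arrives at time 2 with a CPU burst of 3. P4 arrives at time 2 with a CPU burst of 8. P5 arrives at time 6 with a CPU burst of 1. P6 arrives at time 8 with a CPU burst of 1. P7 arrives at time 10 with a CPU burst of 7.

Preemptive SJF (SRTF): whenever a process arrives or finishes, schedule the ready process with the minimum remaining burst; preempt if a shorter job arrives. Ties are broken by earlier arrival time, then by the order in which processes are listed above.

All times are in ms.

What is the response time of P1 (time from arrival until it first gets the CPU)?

22

Gantt: | P2 0-2 | P3 2-5 | P4 5-6 | P5 6-7 | P4 7-8 | P6 8-9 | P4 9-15 | P7 15-22 | P1 22-31 |
Completion: P1=31  P2=2  P3=5  P4=15  P5=7  P6=9  P7=22
Turnaround (C−A): P1=31  P2=2  P3=3  P4=13  P5=1  P6=1  P7=12
Response(P1) = first start − arrival = 22 − 0 = 22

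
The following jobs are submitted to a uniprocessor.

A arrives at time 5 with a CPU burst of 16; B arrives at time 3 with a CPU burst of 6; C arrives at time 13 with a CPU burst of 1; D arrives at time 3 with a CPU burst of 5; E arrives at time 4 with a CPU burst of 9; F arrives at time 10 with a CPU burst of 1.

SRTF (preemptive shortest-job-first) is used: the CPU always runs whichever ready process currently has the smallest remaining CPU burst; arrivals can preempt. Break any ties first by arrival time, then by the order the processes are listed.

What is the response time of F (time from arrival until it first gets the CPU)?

Timeline: | idle 0-3 | D 3-8 | B 8-10 | F 10-11 | B 11-13 | C 13-14 | B 14-16 | E 16-25 | A 25-41 |
Completion: A=41  B=16  C=14  D=8  E=25  F=11
Turnaround (C−A): A=36  B=13  C=1  D=5  E=21  F=1
Response(F) = first start − arrival = 10 − 10 = 0

0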